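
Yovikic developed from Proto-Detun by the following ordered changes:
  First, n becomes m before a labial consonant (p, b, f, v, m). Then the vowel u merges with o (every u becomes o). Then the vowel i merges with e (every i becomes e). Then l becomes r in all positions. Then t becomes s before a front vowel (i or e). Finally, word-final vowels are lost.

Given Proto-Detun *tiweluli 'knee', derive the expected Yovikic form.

Yovikic: *tiweluli > tiweloli > tewelole > tewerore > sewerore > seweror  (by vowel merger, vowel merger, unconditioned shift, palatalisation, apocope)

seweror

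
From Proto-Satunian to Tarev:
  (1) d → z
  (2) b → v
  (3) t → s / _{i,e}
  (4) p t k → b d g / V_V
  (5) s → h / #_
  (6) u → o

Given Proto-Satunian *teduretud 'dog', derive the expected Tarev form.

Tarev: *teduretud
  teduretud → tezuretuz   [unconditioned shift]
  tezuretuz (rule 2 does not apply)
  tezuretuz → sezuretuz   [palatalisation]
  sezuretuz → sezureduz   [intervocalic voicing]
  sezureduz → hezureduz   [debuccalisation]
  hezureduz → hezoredoz   [vowel merger]
  giving Tarev hezoredoz.

hezoredoz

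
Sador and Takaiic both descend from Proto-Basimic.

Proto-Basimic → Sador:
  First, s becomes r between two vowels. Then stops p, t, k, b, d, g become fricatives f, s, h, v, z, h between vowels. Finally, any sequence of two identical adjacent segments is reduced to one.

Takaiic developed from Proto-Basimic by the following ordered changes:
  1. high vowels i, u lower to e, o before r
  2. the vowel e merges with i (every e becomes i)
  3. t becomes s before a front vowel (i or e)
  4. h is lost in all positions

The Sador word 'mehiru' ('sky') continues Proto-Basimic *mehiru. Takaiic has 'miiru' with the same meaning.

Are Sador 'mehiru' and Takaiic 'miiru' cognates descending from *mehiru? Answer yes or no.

yes

Derive the expected Takaiic reflex of *mehiru:
Takaiic: *mehiru > meheru > mihiru > miiru  (by pre-rhotic lowering, vowel merger, h-loss)
Takaiic 'miiru' matches the regular reflex exactly, so the pair is cognate.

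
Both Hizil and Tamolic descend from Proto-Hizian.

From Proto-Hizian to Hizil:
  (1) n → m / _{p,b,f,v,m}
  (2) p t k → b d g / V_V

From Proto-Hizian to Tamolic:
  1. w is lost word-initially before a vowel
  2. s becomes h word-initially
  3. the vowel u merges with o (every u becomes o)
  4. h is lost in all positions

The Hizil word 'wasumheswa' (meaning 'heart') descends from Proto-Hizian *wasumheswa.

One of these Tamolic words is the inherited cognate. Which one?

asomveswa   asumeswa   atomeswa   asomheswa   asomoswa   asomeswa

Tamolic: *wasumheswa > asumheswa > asomheswa > asomeswa  (by glide loss, vowel merger, h-loss)
The other candidates each miss or misapply at least one Tamolic change.

asomeswa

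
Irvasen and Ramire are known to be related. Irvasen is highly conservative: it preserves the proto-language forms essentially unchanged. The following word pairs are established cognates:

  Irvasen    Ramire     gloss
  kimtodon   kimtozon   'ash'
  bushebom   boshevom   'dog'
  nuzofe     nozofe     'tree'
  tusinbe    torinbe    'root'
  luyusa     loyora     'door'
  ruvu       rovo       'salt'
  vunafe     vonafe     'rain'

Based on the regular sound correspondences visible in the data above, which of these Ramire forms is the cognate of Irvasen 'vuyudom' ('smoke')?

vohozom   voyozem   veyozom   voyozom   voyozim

bushebom ~ boshevom, nuzofe ~ nozofe — Irvasen u corresponds to Ramire o after a consonant, before a consonant other than r, m, n, p, b, f, v.
kimtodon ~ kimtozon — Irvasen d corresponds to Ramire z between vowels (before a back vowel).
Applying these to Irvasen 'vuyudom':
  vuyudom → voyudom   (u→o after a consonant, before a consonant other than r, m, n, p, b, f, v)
  voyudom → voyodom   (u→o after a consonant, before a consonant other than r, m, n, p, b, f, v)
  voyodom → voyozom   (d→z between vowels (before a back vowel))
So the Ramire cognate is 'voyozom'.

voyozom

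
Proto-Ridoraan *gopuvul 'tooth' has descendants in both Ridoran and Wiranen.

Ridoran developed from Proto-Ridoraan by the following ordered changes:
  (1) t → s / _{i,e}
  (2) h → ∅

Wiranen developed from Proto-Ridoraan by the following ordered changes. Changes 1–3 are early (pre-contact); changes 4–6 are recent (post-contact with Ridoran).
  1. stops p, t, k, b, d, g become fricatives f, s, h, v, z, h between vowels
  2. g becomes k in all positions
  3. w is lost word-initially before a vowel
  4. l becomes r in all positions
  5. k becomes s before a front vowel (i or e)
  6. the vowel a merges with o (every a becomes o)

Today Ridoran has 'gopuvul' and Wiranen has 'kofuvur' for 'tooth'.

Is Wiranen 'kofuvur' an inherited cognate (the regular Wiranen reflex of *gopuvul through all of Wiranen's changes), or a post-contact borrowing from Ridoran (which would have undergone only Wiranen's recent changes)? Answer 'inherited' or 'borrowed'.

If inherited, *gopuvul would pass through all of Wiranen's changes:
Wiranen: *gopuvul
  gopuvul → gofuvul   [intervocalic lenition]
  gofuvul → kofuvul   [unconditioned shift]
  kofuvul (rule 3 does not apply)
  kofuvul → kofuvur   [unconditioned shift]
  kofuvur (rule 5 does not apply)
  kofuvur (rule 6 does not apply)
  giving Wiranen kofuvur.
If borrowed from Ridoran 'gopuvul' after the early changes, it would undergo only the recent ones:
  rule 4 (unconditioned shift): gopuvul → gopuvur
  rule 5 (palatalisation): no change (gopuvur)
  rule 6 (vowel merger): no change (gopuvur)
  ⇒ as a loan: gopuvur
Wiranen 'kofuvur' matches the inherited outcome exactly, so it is an inherited cognate, not a loan.

inherited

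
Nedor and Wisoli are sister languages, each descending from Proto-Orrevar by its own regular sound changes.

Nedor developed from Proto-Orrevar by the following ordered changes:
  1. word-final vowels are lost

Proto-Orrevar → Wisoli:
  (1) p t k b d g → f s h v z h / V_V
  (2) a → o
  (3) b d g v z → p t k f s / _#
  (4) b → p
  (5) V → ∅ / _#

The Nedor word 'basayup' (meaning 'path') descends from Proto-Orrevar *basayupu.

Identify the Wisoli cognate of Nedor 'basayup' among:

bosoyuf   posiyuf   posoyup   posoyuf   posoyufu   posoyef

posoyuf

Wisoli: *basayupu > basayufu > bosoyufu > posoyufu > posoyuf  (by intervocalic lenition, vowel merger, unconditioned shift, apocope)
Among the options, 'posoyuf' alone shows every Wisoli change applied in order.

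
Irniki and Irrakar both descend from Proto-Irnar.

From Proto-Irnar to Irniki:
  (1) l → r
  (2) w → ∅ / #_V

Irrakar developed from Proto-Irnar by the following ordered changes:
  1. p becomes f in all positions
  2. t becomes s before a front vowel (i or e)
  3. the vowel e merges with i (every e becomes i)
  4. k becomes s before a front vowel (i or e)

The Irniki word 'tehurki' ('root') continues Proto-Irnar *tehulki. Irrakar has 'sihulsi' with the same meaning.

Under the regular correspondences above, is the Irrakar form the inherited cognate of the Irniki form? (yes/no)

yes

Derive the expected Irrakar reflex of *tehulki:
Irrakar: *tehulki
  tehulki (rule 1 does not apply)
  tehulki → sehulki   [palatalisation]
  sehulki → sihulki   [vowel merger]
  sihulki → sihulsi   [palatalisation]
  giving Irrakar sihulsi.
Irrakar 'sihulsi' matches the regular reflex exactly, so the pair is cognate.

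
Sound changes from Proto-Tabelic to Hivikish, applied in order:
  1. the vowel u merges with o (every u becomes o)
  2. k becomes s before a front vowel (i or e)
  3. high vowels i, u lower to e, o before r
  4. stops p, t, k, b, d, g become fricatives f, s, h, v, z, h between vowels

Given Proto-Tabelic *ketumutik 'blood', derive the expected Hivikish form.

sesomosik

Hivikish: *ketumutik
  ketumutik → ketomotik   [vowel merger]
  ketomotik → setomotik   [palatalisation]
  setomotik (rule 3 does not apply)
  setomotik → sesomosik   [intervocalic lenition]
  giving Hivikish sesomosik.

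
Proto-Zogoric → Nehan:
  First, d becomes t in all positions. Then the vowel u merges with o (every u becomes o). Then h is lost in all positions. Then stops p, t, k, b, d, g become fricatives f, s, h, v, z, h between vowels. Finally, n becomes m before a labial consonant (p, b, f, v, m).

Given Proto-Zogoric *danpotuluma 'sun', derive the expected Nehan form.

tamposoloma

Nehan: *danpotuluma > tanpotuluma > tanpotoloma > tanposoloma > tamposoloma  (by unconditioned shift, vowel merger, intervocalic lenition, nasal place assimilation)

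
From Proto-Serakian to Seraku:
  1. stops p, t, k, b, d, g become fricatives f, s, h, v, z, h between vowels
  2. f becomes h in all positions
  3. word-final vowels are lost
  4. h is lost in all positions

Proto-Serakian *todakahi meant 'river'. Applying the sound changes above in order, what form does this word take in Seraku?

tozaa

Seraku: *todakahi
  todakahi → tozahahi   [intervocalic lenition]
  tozahahi (rule 2 does not apply)
  tozahahi → tozahah   [apocope]
  tozahah → tozaa   [h-loss]
  giving Seraku tozaa.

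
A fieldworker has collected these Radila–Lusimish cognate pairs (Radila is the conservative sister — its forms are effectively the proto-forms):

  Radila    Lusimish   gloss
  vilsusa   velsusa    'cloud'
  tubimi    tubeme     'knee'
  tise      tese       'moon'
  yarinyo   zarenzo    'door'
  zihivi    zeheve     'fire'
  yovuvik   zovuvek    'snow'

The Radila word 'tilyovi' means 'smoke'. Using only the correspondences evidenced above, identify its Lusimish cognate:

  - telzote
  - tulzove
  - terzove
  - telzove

telzove

vilsusa ~ velsusa, tise ~ tese — Radila i corresponds to Lusimish e after a consonant, before a consonant other than r, m, n, p, b, f, v.
yarinyo ~ zarenzo — Radila y corresponds to Lusimish z after a consonant, before a back vowel.
tubimi ~ tubeme, zihivi ~ zeheve — Radila i corresponds to Lusimish e word-finally.
Applying these to Radila 'tilyovi':
  tilyovi → telyovi   (i→e after a consonant, before a consonant other than r, m, n, p, b, f, v)
  telyovi → telzovi   (y→z after a consonant, before a back vowel)
  telzovi → telzove   (i→e word-finally)
So the Lusimish cognate is 'telzove'.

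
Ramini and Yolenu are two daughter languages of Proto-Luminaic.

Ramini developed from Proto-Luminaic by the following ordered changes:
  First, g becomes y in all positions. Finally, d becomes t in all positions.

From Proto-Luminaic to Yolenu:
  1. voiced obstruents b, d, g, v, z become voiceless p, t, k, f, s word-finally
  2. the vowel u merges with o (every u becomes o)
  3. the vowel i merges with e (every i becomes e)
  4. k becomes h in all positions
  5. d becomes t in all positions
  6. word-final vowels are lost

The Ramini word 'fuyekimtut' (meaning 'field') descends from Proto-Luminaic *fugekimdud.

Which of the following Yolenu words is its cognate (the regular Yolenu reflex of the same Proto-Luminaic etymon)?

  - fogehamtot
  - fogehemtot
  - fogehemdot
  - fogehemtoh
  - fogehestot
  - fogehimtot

fogehemtot

Yolenu: *fugekimdud
  fugekimdud → fugekimdut   [final devoicing]
  fugekimdut → fogekimdot   [vowel merger]
  fogekimdot → fogekemdot   [vowel merger]
  fogekemdot → fogehemdot   [unconditioned shift]
  fogehemdot → fogehemtot   [unconditioned shift]
  fogehemtot (rule 6 does not apply)
  giving Yolenu fogehemtot.
Among the options, 'fogehemtot' alone shows every Yolenu change applied in order.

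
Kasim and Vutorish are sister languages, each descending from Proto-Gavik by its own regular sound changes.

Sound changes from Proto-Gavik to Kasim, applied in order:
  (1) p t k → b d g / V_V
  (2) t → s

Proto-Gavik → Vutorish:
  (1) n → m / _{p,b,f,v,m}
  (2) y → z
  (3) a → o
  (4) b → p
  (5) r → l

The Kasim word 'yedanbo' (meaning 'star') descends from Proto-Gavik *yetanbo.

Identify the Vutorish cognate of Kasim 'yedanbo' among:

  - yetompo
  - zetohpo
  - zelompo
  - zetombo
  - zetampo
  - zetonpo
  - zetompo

Vutorish: *yetanbo > yetambo > zetambo > zetombo > zetompo  (by nasal place assimilation, unconditioned shift, vowel merger, unconditioned shift)
The other candidates each miss or misapply at least one Vutorish change.

zetompo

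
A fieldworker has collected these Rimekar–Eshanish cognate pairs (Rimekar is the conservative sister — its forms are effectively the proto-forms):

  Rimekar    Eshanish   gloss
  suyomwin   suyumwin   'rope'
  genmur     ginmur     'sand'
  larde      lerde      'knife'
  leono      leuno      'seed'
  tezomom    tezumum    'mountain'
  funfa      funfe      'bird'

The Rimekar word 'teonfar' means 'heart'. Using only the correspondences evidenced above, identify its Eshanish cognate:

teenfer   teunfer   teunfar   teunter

leono ~ leuno — Rimekar o corresponds to Eshanish u after a vowel, before a nasal.
larde ~ lerde — Rimekar a corresponds to Eshanish e after a consonant, before r.
Applying these to Rimekar 'teonfar':
  teonfar → teunfar   (o→u after a vowel, before a nasal)
  teunfar → teunfer   (a→e after a consonant, before r)
So the Eshanish cognate is 'teunfer'.

teunfer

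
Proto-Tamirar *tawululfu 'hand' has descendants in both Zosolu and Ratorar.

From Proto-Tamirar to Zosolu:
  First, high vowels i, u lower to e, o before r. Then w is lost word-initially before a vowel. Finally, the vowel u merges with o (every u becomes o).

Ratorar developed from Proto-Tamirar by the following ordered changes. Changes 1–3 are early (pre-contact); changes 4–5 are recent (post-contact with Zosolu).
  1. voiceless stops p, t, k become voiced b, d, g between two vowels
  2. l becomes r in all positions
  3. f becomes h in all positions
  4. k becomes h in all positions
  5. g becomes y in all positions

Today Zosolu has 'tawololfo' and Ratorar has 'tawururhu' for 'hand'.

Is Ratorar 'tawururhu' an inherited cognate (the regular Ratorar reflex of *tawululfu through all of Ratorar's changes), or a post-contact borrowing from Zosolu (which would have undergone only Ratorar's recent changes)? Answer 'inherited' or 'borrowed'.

inherited

If inherited, *tawululfu would pass through all of Ratorar's changes:
Ratorar: *tawululfu
  tawululfu (rule 1 does not apply)
  tawululfu → tawururfu   [unconditioned shift]
  tawururfu → tawururhu   [unconditioned shift]
  tawururhu (rule 4 does not apply)
  tawururhu (rule 5 does not apply)
  giving Ratorar tawururhu.
If borrowed from Zosolu 'tawololfo' after the early changes, it would undergo only the recent ones:
  rule 4 (unconditioned shift): no change (tawololfo)
  rule 5 (unconditioned shift): no change (tawololfo)
  ⇒ as a loan: tawololfo
Ratorar 'tawururhu' matches the inherited outcome exactly, so it is an inherited cognate, not a loan.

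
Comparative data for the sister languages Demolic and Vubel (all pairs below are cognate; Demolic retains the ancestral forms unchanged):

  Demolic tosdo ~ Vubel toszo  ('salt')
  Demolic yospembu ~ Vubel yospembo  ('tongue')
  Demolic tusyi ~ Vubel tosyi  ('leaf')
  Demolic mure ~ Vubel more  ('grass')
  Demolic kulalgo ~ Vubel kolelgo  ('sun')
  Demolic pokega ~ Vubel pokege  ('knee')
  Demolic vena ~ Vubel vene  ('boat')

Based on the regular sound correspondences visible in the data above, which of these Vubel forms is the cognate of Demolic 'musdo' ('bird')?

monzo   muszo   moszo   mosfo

tusyi ~ tosyi, kulalgo ~ kolelgo — Demolic u corresponds to Vubel o after a consonant, before a consonant other than r, m, n, p, b, f, v.
tosdo ~ toszo — Demolic d corresponds to Vubel z after a consonant, before a back vowel.
Applying these to Demolic 'musdo':
  musdo → mosdo   (u→o after a consonant, before a consonant other than r, m, n, p, b, f, v)
  mosdo → moszo   (d→z after a consonant, before a back vowel)
So the Vubel cognate is 'moszo'.

moszo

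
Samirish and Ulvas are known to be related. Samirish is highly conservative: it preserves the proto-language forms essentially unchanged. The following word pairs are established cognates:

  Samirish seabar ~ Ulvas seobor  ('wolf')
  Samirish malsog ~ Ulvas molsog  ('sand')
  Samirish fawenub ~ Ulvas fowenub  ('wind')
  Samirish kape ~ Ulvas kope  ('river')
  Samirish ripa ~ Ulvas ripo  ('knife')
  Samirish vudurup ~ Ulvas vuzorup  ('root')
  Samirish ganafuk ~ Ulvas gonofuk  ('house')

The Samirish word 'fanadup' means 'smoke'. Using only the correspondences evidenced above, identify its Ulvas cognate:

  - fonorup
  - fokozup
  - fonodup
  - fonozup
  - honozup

fonozup

ganafuk ~ gonofuk — Samirish a corresponds to Ulvas o after a consonant, before a nasal.
malsog ~ molsog, fawenub ~ fowenub — Samirish a corresponds to Ulvas o after a consonant, before a consonant other than r, m, n, p, b, f, v.
vudurup ~ vuzorup — Samirish d corresponds to Ulvas z between vowels (before a back vowel).
Applying these to Samirish 'fanadup':
  fanadup → fonadup   (a→o after a consonant, before a nasal)
  fonadup → fonodup   (a→o after a consonant, before a consonant other than r, m, n, p, b, f, v)
  fonodup → fonozup   (d→z between vowels (before a back vowel))
So the Ulvas cognate is 'fonozup'.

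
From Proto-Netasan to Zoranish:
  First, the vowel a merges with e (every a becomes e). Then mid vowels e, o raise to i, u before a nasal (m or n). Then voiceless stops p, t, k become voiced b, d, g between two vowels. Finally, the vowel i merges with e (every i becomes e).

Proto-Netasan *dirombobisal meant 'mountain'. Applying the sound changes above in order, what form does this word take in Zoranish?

derumbobesel

Zoranish: *dirombobisal > dirombobisel > dirumbobisel > derumbobesel  (by vowel merger, pre-nasal raising, vowel merger)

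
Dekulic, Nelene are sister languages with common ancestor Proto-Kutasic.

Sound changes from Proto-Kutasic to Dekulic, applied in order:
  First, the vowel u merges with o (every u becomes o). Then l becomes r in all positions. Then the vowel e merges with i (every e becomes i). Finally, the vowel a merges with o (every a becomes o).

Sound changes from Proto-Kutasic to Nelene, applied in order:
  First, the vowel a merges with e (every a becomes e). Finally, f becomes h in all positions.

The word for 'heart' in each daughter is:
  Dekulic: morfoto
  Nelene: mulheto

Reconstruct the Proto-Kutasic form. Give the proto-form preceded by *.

*mulfato

Position 5: Dekulic has o, Nelene has e. Taking the neighbouring segments as reconstructed: Dekulic o could go back to *a or *o or *u; Nelene e could go back to *a or *e — the one source consistent with every daughter is *a.
Position 3: Dekulic has r, Nelene has l. Nelene preserves l here (none of its changes turn any other segment into l), so the proto-segment is *l.
This points to *mulfato. Verify forward in each daughter:
Dekulic: *mulfato > molfato > morfato > morfoto  (by vowel merger, unconditioned shift, vowel merger)
Nelene: *mulfato
  mulfato → mulfeto   [vowel merger]
  mulfeto → mulheto   [unconditioned shift]
  giving Nelene mulheto.
No other proto-form is consistent with every reflex, so the reconstruction is *mulfato.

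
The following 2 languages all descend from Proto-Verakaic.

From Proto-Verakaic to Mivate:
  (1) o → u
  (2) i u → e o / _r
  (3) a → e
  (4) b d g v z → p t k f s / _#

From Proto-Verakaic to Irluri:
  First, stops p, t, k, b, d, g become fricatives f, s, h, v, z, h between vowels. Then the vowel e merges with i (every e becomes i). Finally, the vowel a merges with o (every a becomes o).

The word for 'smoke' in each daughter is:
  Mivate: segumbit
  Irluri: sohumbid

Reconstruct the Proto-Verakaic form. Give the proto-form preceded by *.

*sagumbid

Position 8: Mivate has t, Irluri has d. Irluri preserves d here (none of its changes turn any other segment into d), so the proto-segment is *d.
Position 3: Mivate has g, Irluri has h. Mivate preserves g here (none of its changes turn any other segment into g), so the proto-segment is *g.
Position 2: Mivate has e, Irluri has o. Taking the neighbouring segments as reconstructed: Mivate e could go back to *a or *e; Irluri o could go back to *a or *o — the one source consistent with every daughter is *a.
Continuing position by position gives *sagumbid; check it forward:
Mivate: start from *sagumbid.
  rule 1: no change — sagumbid
  rule 2: no change — sagumbid
  rule 3 (vowel merger): sagumbid → segumbid
  rule 4 (final devoicing): segumbid → segumbit
  ⇒ Mivate segumbit
Irluri: start from *sagumbid.
  rule 1 (intervocalic lenition): sagumbid → sahumbid
  rule 2: no change — sahumbid
  rule 3 (vowel merger): sahumbid → sohumbid
  ⇒ Irluri sohumbid
No other proto-form is consistent with every reflex, so the reconstruction is *sagumbid.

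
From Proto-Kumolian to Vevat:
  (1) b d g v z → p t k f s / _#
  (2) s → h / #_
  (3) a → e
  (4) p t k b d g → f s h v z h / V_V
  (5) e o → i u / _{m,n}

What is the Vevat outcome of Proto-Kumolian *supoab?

Vevat: *supoab > supoap > hupoap > hupoep > hufoep  (by final devoicing, debuccalisation, vowel merger, intervocalic lenition)

hufoep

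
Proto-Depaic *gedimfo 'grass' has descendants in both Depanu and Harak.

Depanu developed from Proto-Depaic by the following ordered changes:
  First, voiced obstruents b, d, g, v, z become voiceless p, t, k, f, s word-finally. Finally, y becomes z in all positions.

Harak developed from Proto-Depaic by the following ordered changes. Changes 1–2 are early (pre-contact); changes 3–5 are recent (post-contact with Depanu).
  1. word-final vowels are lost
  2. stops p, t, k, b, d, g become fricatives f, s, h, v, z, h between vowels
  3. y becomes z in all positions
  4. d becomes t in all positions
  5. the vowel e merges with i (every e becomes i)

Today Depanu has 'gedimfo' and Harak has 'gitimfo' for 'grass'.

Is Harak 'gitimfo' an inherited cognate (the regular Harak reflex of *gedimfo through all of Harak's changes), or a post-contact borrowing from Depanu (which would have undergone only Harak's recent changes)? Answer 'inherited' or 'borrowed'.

If inherited, *gedimfo would pass through all of Harak's changes:
Harak: start from *gedimfo.
  rule 1 (apocope): gedimfo → gedimf
  rule 2 (intervocalic lenition): gedimf → gezimf
  rule 3: no change — gezimf
  rule 4: no change — gezimf
  rule 5 (vowel merger): gezimf → gizimf
  ⇒ Harak gizimf
If borrowed from Depanu 'gedimfo' after the early changes, it would undergo only the recent ones:
  rule 3 (unconditioned shift): no change (gedimfo)
  rule 4 (unconditioned shift): gedimfo → getimfo
  rule 5 (vowel merger): getimfo → gitimfo
  ⇒ as a loan: gitimfo
Harak 'gitimfo' matches the loan outcome 'gitimfo', not the inherited 'gizimf' — it skipped the early Harak changes, so it was borrowed from Depanu.

borrowed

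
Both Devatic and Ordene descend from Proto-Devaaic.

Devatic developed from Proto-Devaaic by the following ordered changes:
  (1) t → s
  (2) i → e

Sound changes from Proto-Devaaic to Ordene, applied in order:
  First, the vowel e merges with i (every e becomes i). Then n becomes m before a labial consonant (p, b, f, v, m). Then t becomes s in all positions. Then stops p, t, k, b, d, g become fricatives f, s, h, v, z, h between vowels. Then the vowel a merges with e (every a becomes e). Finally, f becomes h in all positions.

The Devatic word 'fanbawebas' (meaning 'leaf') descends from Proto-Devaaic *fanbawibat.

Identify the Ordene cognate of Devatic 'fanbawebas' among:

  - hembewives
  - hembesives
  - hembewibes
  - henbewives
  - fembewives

Ordene: *fanbawibat
  fanbawibat (rule 1 does not apply)
  fanbawibat → fambawibat   [nasal place assimilation]
  fambawibat → fambawibas   [unconditioned shift]
  fambawibas → fambawivas   [intervocalic lenition]
  fambawivas → fembewives   [vowel merger]
  fembewives → hembewives   [unconditioned shift]
  giving Ordene hembewives.
The other candidates each miss or misapply at least one Ordene change.

hembewives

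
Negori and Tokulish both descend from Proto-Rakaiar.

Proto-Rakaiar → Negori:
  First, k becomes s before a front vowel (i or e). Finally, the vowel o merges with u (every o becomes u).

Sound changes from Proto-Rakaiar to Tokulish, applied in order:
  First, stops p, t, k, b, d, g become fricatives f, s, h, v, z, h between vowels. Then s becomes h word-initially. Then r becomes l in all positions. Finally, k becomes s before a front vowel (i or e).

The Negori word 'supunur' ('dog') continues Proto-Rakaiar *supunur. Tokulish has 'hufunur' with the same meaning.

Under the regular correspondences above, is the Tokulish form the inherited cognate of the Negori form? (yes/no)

no

Derive the expected Tokulish reflex of *supunur:
Tokulish: *supunur
  supunur → sufunur   [intervocalic lenition]
  sufunur → hufunur   [debuccalisation]
  hufunur → hufunul   [unconditioned shift]
  hufunul (rule 4 does not apply)
  giving Tokulish hufunul.
The regular Tokulish reflex would be 'hufunul', but the attested form is 'hufunur'. The correspondence is irregular, so they are not cognates (the Tokulish form has a different source).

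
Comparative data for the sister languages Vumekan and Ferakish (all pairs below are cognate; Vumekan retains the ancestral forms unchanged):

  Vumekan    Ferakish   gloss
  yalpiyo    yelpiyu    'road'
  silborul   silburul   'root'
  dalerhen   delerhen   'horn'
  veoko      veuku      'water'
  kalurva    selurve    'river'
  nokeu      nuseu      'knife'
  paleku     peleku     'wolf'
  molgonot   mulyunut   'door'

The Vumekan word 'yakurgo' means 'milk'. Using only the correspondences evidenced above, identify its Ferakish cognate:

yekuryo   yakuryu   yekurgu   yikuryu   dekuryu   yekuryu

yekuryu

yalpiyo ~ yelpiyu, dalerhen ~ delerhen — Vumekan a corresponds to Ferakish e after a consonant, before a consonant other than r, m, n, p, b, f, v.
molgonot ~ mulyunut — Vumekan g corresponds to Ferakish y after a consonant, before a back vowel.
yalpiyo ~ yelpiyu, veoko ~ veuku — Vumekan o corresponds to Ferakish u word-finally.
Applying these to Vumekan 'yakurgo':
  yakurgo → yekurgo   (a→e after a consonant, before a consonant other than r, m, n, p, b, f, v)
  yekurgo → yekuryo   (g→y after a consonant, before a back vowel)
  yekuryo → yekuryu   (o→u word-finally)
So the Ferakish cognate is 'yekuryu'.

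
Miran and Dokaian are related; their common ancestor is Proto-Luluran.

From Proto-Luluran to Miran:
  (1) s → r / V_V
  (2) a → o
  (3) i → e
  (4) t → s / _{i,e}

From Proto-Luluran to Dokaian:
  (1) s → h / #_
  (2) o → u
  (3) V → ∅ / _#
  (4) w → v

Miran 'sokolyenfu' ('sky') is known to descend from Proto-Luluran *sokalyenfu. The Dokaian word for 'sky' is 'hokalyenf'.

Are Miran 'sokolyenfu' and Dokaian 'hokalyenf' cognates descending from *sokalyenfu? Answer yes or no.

Derive the expected Dokaian reflex of *sokalyenfu:
Dokaian: start from *sokalyenfu.
  rule 1 (debuccalisation): sokalyenfu → hokalyenfu
  rule 2 (vowel merger): hokalyenfu → hukalyenfu
  rule 3 (apocope): hukalyenfu → hukalyenf
  rule 4: no change — hukalyenf
  ⇒ Dokaian hukalyenf
The regular Dokaian reflex would be 'hukalyenf', but the attested form is 'hokalyenf'. The correspondence is irregular, so they are not cognates (the Dokaian form has a different source).

no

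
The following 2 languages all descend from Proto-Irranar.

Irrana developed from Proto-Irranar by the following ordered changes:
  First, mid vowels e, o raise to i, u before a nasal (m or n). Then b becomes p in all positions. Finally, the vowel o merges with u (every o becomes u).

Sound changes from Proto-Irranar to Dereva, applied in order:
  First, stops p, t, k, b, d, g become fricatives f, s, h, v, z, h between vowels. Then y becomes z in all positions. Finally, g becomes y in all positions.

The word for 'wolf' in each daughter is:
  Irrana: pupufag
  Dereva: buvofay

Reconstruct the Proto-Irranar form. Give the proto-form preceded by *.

Position 7: Irrana has g, Dereva has y. Irrana preserves g here (none of its changes turn any other segment into g), so the proto-segment is *g.
Position 4: Irrana has u, Dereva has o. Dereva preserves o here (none of its changes turn any other segment into o), so the proto-segment is *o.
Position 1: Irrana has p, Dereva has b. Dereva preserves b here (none of its changes turn any other segment into b), so the proto-segment is *b.
Verify the candidate proto-form against each daughter:
Irrana: *bubofag > pupofag > pupufag  (by unconditioned shift, vowel merger)
Dereva: *bubofag
  bubofag → buvofag   [intervocalic lenition]
  buvofag (rule 2 does not apply)
  buvofag → buvofay   [unconditioned shift]
  giving Dereva buvofay.
*bubofag is the unique common source.

*bubofag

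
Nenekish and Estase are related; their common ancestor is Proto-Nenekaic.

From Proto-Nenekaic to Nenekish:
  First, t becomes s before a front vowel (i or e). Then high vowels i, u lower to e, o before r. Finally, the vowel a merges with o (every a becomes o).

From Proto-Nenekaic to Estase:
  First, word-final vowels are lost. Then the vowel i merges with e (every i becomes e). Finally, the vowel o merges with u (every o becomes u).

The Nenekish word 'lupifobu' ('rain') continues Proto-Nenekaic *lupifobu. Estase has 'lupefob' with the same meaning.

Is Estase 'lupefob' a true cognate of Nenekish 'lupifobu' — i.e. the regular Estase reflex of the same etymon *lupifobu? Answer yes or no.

Derive the expected Estase reflex of *lupifobu:
Estase: start from *lupifobu.
  rule 1 (apocope): lupifobu → lupifob
  rule 2 (vowel merger): lupifob → lupefob
  rule 3 (vowel merger): lupefob → lupefub
  ⇒ Estase lupefub
The regular Estase reflex would be 'lupefub', but the attested form is 'lupefob'. The correspondence is irregular, so they are not cognates (the Estase form has a different source).

no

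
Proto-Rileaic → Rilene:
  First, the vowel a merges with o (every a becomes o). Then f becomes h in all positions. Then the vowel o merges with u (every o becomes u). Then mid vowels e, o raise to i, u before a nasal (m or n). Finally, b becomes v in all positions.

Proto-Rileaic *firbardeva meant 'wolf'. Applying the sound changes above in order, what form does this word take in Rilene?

Rilene: *firbardeva > firbordevo > hirbordevo > hirburdevu > hirvurdevu  (by vowel merger, unconditioned shift, vowel merger, unconditioned shift)

hirvurdevu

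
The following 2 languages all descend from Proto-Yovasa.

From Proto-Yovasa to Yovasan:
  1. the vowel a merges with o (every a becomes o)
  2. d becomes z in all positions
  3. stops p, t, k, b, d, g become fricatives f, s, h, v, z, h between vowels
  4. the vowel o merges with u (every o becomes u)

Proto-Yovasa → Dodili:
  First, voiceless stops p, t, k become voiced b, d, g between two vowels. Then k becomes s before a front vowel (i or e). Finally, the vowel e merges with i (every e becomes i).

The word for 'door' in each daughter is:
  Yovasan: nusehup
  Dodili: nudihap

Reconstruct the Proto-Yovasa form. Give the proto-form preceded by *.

Position 3: Yovasan has s, Dodili has d. Taking the neighbouring segments as reconstructed: Yovasan s could go back to *t or *s; Dodili d could go back to *t or *d — the one source consistent with every daughter is *t.
Position 6: Yovasan has u, Dodili has a. Dodili preserves a here (none of its changes turn any other segment into a), so the proto-segment is *a.
This points to *nutehap. Verify forward in each daughter:
Yovasan: *nutehap > nutehop > nusehop > nusehup  (by vowel merger, intervocalic lenition, vowel merger)
Dodili: *nutehap > nudehap > nudihap  (by intervocalic voicing, vowel merger)
Only *nutehap yields all of Yovasan nusehup, Dodili nudihap.

*nutehap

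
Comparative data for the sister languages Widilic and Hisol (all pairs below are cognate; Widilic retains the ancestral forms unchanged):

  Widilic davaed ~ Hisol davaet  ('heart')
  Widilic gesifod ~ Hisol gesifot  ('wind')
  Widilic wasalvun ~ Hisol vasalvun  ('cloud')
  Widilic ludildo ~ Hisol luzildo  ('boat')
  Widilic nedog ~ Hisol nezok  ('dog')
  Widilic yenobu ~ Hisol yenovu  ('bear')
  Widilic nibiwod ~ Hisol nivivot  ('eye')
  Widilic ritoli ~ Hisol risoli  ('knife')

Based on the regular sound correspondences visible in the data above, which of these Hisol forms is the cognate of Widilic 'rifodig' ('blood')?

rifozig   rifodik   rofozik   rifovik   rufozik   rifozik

ludildo ~ luzildo — Widilic d corresponds to Hisol z between vowels (before a front vowel).
nedog ~ nezok — Widilic g corresponds to Hisol k word-finally.
Applying these to Widilic 'rifodig':
  rifodig → rifozig   (d→z between vowels (before a front vowel))
  rifozig → rifozik   (g→k word-finally)
So the Hisol cognate is 'rifozik'.

rifozik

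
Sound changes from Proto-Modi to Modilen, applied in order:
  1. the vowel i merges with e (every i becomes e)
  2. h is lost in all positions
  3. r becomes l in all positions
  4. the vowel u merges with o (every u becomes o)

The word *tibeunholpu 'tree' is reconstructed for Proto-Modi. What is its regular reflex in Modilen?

tebeonolpo

Modilen: *tibeunholpu
  tibeunholpu → tebeunholpu   [vowel merger]
  tebeunholpu → tebeunolpu   [h-loss]
  tebeunolpu (rule 3 does not apply)
  tebeunolpu → tebeonolpo   [vowel merger]
  giving Modilen tebeonolpo.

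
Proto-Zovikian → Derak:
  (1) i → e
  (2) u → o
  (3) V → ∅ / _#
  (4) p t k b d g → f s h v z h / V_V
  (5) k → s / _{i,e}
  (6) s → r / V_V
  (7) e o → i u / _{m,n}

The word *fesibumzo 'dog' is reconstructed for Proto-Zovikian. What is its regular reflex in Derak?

ferevumz

Derak: *fesibumzo > fesebumzo > fesebomzo > fesebomz > fesevomz > ferevomz > ferevumz  (by vowel merger, vowel merger, apocope, intervocalic lenition, rhotacism, pre-nasal raising)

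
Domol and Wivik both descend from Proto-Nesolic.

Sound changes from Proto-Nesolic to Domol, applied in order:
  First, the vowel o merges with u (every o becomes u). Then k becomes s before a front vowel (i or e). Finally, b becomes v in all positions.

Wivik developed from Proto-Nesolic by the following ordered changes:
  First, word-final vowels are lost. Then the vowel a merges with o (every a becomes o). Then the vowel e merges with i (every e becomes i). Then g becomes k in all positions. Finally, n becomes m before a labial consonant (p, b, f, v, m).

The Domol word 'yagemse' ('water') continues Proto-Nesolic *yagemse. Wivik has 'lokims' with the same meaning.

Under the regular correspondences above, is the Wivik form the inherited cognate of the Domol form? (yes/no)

Derive the expected Wivik reflex of *yagemse:
Wivik: start from *yagemse.
  rule 1 (apocope): yagemse → yagems
  rule 2 (vowel merger): yagems → yogems
  rule 3 (vowel merger): yogems → yogims
  rule 4 (unconditioned shift): yogims → yokims
  rule 5: no change — yokims
  ⇒ Wivik yokims
The regular Wivik reflex would be 'yokims', but the attested form is 'lokims'. The correspondence is irregular, so they are not cognates (the Wivik form has a different source).

no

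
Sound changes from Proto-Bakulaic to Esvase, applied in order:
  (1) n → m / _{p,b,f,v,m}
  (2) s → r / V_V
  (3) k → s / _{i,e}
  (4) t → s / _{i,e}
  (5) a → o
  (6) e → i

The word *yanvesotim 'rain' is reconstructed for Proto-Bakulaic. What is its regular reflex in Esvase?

Esvase: *yanvesotim
  yanvesotim → yamvesotim   [nasal place assimilation]
  yamvesotim → yamverotim   [rhotacism]
  yamverotim (rule 3 does not apply)
  yamverotim → yamverosim   [palatalisation]
  yamverosim → yomverosim   [vowel merger]
  yomverosim → yomvirosim   [vowel merger]
  giving Esvase yomvirosim.

yomvirosim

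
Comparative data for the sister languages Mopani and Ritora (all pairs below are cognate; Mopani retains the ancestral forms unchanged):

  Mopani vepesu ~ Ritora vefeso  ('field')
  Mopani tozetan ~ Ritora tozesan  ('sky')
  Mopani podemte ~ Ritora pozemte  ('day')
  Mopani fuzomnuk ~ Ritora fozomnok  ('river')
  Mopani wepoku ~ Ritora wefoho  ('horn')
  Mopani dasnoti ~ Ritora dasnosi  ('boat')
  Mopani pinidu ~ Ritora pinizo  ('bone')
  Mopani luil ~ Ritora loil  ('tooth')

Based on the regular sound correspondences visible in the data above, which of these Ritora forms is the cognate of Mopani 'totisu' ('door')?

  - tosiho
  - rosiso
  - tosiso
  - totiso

dasnoti ~ dasnosi — Mopani t corresponds to Ritora s between vowels (before a front vowel).
vepesu ~ vefeso, wepoku ~ wefoho — Mopani u corresponds to Ritora o word-finally.
Applying these to Mopani 'totisu':
  totisu → tosisu   (t→s between vowels (before a front vowel))
  tosisu → tosiso   (u→o word-finally)
So the Ritora cognate is 'tosiso'.

tosiso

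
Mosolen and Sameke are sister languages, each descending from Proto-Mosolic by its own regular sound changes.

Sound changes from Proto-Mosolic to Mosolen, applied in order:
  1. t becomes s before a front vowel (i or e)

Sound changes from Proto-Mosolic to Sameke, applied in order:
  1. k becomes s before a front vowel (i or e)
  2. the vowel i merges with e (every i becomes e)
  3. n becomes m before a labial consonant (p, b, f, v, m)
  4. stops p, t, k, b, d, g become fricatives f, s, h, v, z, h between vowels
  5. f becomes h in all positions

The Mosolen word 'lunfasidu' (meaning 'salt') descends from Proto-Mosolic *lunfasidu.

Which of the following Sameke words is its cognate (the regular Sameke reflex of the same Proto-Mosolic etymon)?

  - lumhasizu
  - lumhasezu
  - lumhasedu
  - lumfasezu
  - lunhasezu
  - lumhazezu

lumhasezu

Sameke: *lunfasidu
  lunfasidu (rule 1 does not apply)
  lunfasidu → lunfasedu   [vowel merger]
  lunfasedu → lumfasedu   [nasal place assimilation]
  lumfasedu → lumfasezu   [intervocalic lenition]
  lumfasezu → lumhasezu   [unconditioned shift]
  giving Sameke lumhasezu.
Among the options, 'lumhasezu' alone shows every Sameke change applied in order.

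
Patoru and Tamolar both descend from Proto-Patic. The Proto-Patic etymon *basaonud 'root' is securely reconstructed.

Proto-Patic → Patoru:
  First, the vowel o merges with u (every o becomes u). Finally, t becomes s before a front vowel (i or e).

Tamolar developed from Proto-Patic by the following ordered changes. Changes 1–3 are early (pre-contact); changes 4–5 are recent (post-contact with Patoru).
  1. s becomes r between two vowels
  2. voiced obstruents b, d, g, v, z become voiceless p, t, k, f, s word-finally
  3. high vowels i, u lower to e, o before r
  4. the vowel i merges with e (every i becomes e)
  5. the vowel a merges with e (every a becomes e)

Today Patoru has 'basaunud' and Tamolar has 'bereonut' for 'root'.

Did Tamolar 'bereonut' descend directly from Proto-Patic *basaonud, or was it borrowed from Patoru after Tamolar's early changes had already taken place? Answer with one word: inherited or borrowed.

If inherited, *basaonud would pass through all of Tamolar's changes:
Tamolar: start from *basaonud.
  rule 1 (rhotacism): basaonud → baraonud
  rule 2 (final devoicing): baraonud → baraonut
  rule 3: no change — baraonut
  rule 4: no change — baraonut
  rule 5 (vowel merger): baraonut → bereonut
  ⇒ Tamolar bereonut
If borrowed from Patoru 'basaunud' after the early changes, it would undergo only the recent ones:
  rule 4 (vowel merger): no change (basaunud)
  rule 5 (vowel merger): basaunud → beseunud
  ⇒ as a loan: beseunud
Tamolar 'bereonut' matches the inherited outcome exactly, so it is an inherited cognate, not a loan.

inherited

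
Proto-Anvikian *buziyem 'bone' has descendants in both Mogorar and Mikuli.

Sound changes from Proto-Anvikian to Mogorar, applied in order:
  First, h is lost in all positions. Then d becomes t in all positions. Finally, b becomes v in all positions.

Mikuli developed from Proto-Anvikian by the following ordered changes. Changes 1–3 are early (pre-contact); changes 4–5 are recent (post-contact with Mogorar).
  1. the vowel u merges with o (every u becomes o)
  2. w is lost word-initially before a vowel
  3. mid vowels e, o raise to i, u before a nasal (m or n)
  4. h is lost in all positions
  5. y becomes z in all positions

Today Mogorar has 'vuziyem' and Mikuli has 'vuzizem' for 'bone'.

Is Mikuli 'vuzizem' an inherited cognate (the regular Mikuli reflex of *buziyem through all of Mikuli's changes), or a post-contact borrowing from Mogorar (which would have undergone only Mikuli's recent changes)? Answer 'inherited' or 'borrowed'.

If inherited, *buziyem would pass through all of Mikuli's changes:
Mikuli: *buziyem > boziyem > boziyim > bozizim  (by vowel merger, pre-nasal raising, unconditioned shift)
If borrowed from Mogorar 'vuziyem' after the early changes, it would undergo only the recent ones:
  rule 4 (h-loss): no change (vuziyem)
  rule 5 (unconditioned shift): vuziyem → vuzizem
  ⇒ as a loan: vuzizem
Mikuli 'vuzizem' matches the loan outcome 'vuzizem', not the inherited 'bozizim' — it skipped the early Mikuli changes, so it was borrowed from Mogorar.

borrowed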